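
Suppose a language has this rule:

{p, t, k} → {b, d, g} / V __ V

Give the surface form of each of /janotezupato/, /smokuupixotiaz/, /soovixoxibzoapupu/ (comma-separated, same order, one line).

janodezubado, smoguubixodiaz, soovixoxibzoabubu

/janotezupato/: /t/ is a voiceless stop between vowels /o/ and /e/, so it voices to [d]. /p/ is a voiceless stop between vowels /u/ and /a/, so it voices to [b]. /t/ is a voiceless stop between vowels /a/ and /o/, so it voices to [d]. → [janodezubado].
/smokuupixotiaz/: /k/ is a voiceless stop between vowels /o/ and /u/, so it voices to [g]. /p/ is a voiceless stop between vowels /u/ and /i/, so it voices to [b]. /t/ is a voiceless stop between vowels /o/ and /i/, so it voices to [d]. → [smoguubixodiaz].
/soovixoxibzoapupu/: /p/ is a voiceless stop between vowels /a/ and /u/, so it voices to [b]. /p/ is a voiceless stop between vowels /u/ and /u/, so it voices to [b]. → [soovixoxibzoabubu].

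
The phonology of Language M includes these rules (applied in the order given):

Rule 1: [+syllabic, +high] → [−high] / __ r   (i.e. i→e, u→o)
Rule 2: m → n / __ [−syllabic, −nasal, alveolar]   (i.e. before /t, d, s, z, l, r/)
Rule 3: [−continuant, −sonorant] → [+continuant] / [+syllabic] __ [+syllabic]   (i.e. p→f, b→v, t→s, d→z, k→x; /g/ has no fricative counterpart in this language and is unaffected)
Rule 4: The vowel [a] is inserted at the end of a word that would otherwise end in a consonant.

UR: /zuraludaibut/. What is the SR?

zoraluzaivuta

Rule 1 (pre-rhotic lowering): /u/ is a high vowel immediately before /r/, so it lowers to [o]. /zuraludaibut/ → zoraludaibut.
Rule 2 (nasal place assimilation): no segment meets the environment; /zoraludaibut/ is unchanged.
Rule 3 (intervocalic spirantization): /d/ is a stop between vowels /u/ and /a/, so it spirantizes to the fricative [z]. /b/ is a stop between vowels /i/ and /u/, so it spirantizes to the fricative [v]. /zoraludaibut/ → zoraluzaivut.
Rule 4 (final a-epenthesis): the form ends in the consonant /t/, so [a] is inserted word-finally. /zoraluzaivut/ → zoraluzaivuta.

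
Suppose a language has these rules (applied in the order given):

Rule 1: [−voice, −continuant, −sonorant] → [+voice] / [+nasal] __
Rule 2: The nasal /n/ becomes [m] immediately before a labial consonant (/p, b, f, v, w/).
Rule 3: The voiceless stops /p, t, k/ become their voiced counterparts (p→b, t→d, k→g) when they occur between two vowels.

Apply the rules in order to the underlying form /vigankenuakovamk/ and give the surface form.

vigangenuagovamg

Rule 1 (post-nasal voicing): /k/ is a voiceless stop immediately after the nasal /n/, so it voices to [g]. /k/ is a voiceless stop immediately after the nasal /m/, so it voices to [g]. /vigankenuakovamk/ → vigangenuakovamg.
Rule 2 (nasal place assimilation): no segment meets the environment; /vigangenuakovamg/ is unchanged.
Rule 3 (intervocalic voicing): /k/ is a voiceless stop between vowels /a/ and /o/, so it voices to [g]. /vigangenuakovamg/ → vigangenuagovamg.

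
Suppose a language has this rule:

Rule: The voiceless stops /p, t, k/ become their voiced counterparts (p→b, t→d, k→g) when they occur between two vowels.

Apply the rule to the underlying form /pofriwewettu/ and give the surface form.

No segment of /pofriwewettu/ meets the structural description of the rule, so the form surfaces unchanged.

pofriwewettu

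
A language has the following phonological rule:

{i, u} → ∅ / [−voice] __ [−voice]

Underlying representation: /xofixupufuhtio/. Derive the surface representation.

/i/ is a high vowel flanked by voiceless consonants /f/ and /x/, so it deletes.
/u/ is a high vowel flanked by voiceless consonants /x/ and /p/, so it deletes.
/u/ is a high vowel flanked by voiceless consonants /p/ and /f/, so it deletes.
/u/ is a high vowel flanked by voiceless consonants /f/ and /h/, so it deletes.
The other instance of /i/ does not occur in the required environment and remains unchanged.
Surface form: [xofxpfhtio].

xofxpfhtio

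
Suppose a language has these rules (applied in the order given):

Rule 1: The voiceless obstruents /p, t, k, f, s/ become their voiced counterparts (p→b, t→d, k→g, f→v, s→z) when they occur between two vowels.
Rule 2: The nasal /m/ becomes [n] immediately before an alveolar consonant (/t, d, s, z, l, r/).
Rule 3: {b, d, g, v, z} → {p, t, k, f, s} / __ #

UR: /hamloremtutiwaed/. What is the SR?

hanlorentudiwaet

Rule 1 (intervocalic voicing): /t/ is a voiceless obstruent between vowels /u/ and /i/, so it voices to [d]. /hamloremtutiwaed/ → hamloremtudiwaed.
Rule 2 (nasal place assimilation): /m/ precedes the alveolar consonant /l/, so it assimilates in place to [n]. /m/ precedes the alveolar consonant /t/, so it assimilates in place to [n]. /hamloremtudiwaed/ → hanlorentudiwaed.
Rule 3 (final devoicing): /d/ is a voiced obstruent in word-final position, so it devoices to [t]. /hanlorentudiwaed/ → hanlorentudiwaet.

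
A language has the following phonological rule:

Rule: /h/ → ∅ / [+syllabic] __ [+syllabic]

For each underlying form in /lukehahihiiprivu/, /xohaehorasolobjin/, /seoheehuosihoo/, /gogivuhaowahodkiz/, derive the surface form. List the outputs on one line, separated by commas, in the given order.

/lukehahihiiprivu/: /h/ occurs between vowels /e/ and /a/, so it deletes. /h/ occurs between vowels /a/ and /i/, so it deletes. /h/ occurs between vowels /i/ and /i/, so it deletes. → [lukeaiiiprivu].
/xohaehorasolobjin/: /h/ occurs between vowels /o/ and /a/, so it deletes. /h/ occurs between vowels /e/ and /o/, so it deletes. → [xoaeorasolobjin].
/seoheehuosihoo/: /h/ occurs between vowels /o/ and /e/, so it deletes. /h/ occurs between vowels /e/ and /u/, so it deletes. /h/ occurs between vowels /i/ and /o/, so it deletes. → [seoeeuosioo].
/gogivuhaowahodkiz/: /h/ occurs between vowels /u/ and /a/, so it deletes. /h/ occurs between vowels /a/ and /o/, so it deletes. → [gogivuaowaodkiz].

lukeaiiiprivu, xoaeorasolobjin, seoeeuosioo, gogivuaowaodkiz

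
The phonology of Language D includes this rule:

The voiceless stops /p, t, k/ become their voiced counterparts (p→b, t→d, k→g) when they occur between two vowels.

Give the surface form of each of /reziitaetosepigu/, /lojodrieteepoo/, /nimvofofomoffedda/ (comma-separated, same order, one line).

/reziitaetosepigu/: /t/ is a voiceless stop between vowels /i/ and /a/, so it voices to [d]. /t/ is a voiceless stop between vowels /e/ and /o/, so it voices to [d]. /p/ is a voiceless stop between vowels /e/ and /i/, so it voices to [b]. → [reziidaedosebigu].
/lojodrieteepoo/: /t/ is a voiceless stop between vowels /e/ and /e/, so it voices to [d]. /p/ is a voiceless stop between vowels /e/ and /o/, so it voices to [b]. → [lojodriedeeboo].
/nimvofofomoffedda/: the rule's environment is not met; surfaces unchanged as [nimvofofomoffedda].

reziidaedosebigu, lojodriedeeboo, nimvofofomoffedda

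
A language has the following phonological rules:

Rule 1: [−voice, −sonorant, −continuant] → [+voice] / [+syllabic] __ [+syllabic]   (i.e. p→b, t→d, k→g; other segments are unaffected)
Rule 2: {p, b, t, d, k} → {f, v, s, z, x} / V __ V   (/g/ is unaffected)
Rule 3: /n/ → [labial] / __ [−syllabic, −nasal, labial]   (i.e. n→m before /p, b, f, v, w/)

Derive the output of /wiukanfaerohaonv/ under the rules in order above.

Rule 1 (intervocalic voicing): /k/ is a voiceless stop between vowels /u/ and /a/, so it voices to [g]. /wiukanfaerohaonv/ → wiuganfaerohaonv.
Rule 2 (intervocalic spirantization): no segment meets the environment; /wiuganfaerohaonv/ is unchanged.
Rule 3 (nasal place assimilation): /n/ precedes the labial consonant /f/, so it assimilates in place to [m]. /n/ precedes the labial consonant /v/, so it assimilates in place to [m]. /wiuganfaerohaonv/ → wiugamfaerohaomv.

wiugamfaerohaomv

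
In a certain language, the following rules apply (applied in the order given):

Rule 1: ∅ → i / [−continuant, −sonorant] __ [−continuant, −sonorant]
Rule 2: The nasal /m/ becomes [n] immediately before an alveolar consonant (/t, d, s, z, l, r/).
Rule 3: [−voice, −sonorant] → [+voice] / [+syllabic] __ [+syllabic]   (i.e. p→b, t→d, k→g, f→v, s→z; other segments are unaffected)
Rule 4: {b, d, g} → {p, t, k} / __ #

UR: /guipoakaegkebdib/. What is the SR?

Rule 1 (stop-cluster i-epenthesis): /g/ and /k/ form a stop–stop cluster, so [i] is inserted between them. /b/ and /d/ form a stop–stop cluster, so [i] is inserted between them. /guipoakaegkebdib/ → guipoakaegikebidib.
Rule 2 (nasal place assimilation): no segment meets the environment; /guipoakaegikebidib/ is unchanged.
Rule 3 (intervocalic voicing): /p/ is a voiceless obstruent between vowels /i/ and /o/, so it voices to [b]. /k/ is a voiceless obstruent between vowels /a/ and /a/, so it voices to [g]. /k/ is a voiceless obstruent between vowels /i/ and /e/, so it voices to [g]. /guipoakaegikebidib/ → guiboagaegigebidib.
Rule 4 (final devoicing): /b/ is a voiced stop in word-final position, so it devoices to [p]. /guiboagaegigebidib/ → guiboagaegigebidip.

guiboagaegigebidip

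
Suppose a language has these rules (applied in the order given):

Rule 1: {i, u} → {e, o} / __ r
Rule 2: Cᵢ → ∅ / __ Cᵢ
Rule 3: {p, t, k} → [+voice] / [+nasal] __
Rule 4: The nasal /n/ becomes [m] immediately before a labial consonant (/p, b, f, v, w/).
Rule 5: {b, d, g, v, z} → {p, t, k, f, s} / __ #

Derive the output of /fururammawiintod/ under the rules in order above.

fororamawiindot

Rule 1 (pre-rhotic lowering): /u/ is a high vowel immediately before /r/, so it lowers to [o]. /u/ is a high vowel immediately before /r/, so it lowers to [o]. /fururammawiintod/ → fororammawiintod.
Rule 2 (degemination): /mm/ is a geminate; the first /m/ deletes. /fororammawiintod/ → fororamawiintod.
Rule 3 (post-nasal voicing): /t/ is a voiceless stop immediately after the nasal /n/, so it voices to [d]. /fororamawiintod/ → fororamawiindod.
Rule 4 (nasal place assimilation): no segment meets the environment; /fororamawiindod/ is unchanged.
Rule 5 (final devoicing): /d/ is a voiced obstruent in word-final position, so it devoices to [t]. /fororamawiindod/ → fororamawiindot.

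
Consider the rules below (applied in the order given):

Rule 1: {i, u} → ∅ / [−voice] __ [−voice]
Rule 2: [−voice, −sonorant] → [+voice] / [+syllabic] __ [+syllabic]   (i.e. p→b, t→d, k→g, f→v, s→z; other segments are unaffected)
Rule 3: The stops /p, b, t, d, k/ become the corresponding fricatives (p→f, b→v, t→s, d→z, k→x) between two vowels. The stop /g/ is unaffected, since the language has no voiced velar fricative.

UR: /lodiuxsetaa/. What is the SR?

Rule 1 (high vowel syncope): no segment meets the environment; /lodiuxsetaa/ is unchanged.
Rule 2 (intervocalic voicing): /t/ is a voiceless obstruent between vowels /e/ and /a/, so it voices to [d]. /lodiuxsetaa/ → lodiuxsedaa.
Rule 3 (intervocalic spirantization): /d/ is a stop between vowels /o/ and /i/, so it spirantizes to the fricative [z]. /d/ is a stop between vowels /e/ and /a/, so it spirantizes to the fricative [z]. /lodiuxsedaa/ → loziuxsezaa.

loziuxsezaa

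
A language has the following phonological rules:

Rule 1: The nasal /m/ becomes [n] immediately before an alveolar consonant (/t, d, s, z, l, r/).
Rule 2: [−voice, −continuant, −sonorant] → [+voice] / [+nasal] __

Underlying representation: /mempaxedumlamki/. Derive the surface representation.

membaxedunlamgi

Rule 1 (nasal place assimilation): /m/ precedes the alveolar consonant /l/, so it assimilates in place to [n]. /mempaxedumlamki/ → mempaxedunlamki.
Rule 2 (post-nasal voicing): /p/ is a voiceless stop immediately after the nasal /m/, so it voices to [b]. /k/ is a voiceless stop immediately after the nasal /m/, so it voices to [g]. /mempaxedunlamki/ → membaxedunlamgi.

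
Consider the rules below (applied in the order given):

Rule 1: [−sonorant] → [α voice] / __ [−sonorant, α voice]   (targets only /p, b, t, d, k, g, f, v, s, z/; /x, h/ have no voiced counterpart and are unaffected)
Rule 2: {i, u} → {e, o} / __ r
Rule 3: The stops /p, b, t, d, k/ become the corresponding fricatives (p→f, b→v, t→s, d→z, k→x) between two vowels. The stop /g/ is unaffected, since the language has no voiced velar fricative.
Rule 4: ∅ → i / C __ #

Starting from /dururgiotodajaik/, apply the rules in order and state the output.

Rule 1 (regressive voicing assimilation): no segment meets the environment; /dururgiotodajaik/ is unchanged.
Rule 2 (pre-rhotic lowering): /u/ is a high vowel immediately before /r/, so it lowers to [o]. /u/ is a high vowel immediately before /r/, so it lowers to [o]. /dururgiotodajaik/ → dororgiotodajaik.
Rule 3 (intervocalic spirantization): /t/ is a stop between vowels /o/ and /o/, so it spirantizes to the fricative [s]. /d/ is a stop between vowels /o/ and /a/, so it spirantizes to the fricative [z]. /dororgiotodajaik/ → dororgiosozajaik.
Rule 4 (final i-epenthesis): the form ends in the consonant /k/, so [i] is inserted word-finally. /dororgiosozajaik/ → dororgiosozajaiki.

dororgiosozajaiki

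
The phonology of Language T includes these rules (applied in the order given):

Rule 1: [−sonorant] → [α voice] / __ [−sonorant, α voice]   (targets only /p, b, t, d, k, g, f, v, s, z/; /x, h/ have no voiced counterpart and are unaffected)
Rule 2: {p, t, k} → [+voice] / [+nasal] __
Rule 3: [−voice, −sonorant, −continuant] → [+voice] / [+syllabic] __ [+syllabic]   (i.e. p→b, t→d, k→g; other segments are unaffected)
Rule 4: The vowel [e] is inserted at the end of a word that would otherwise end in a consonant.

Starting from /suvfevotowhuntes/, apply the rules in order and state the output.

suffevodowhundese

Rule 1 (regressive voicing assimilation): /v/ precedes the voiceless obstruent /f/, so it devoices to [f] by assimilation. /suvfevotowhuntes/ → suffevotowhuntes.
Rule 2 (post-nasal voicing): /t/ is a voiceless stop immediately after the nasal /n/, so it voices to [d]. /suffevotowhuntes/ → suffevotowhundes.
Rule 3 (intervocalic voicing): /t/ is a voiceless stop between vowels /o/ and /o/, so it voices to [d]. /suffevotowhundes/ → suffevodowhundes.
Rule 4 (final e-epenthesis): the form ends in the consonant /s/, so [e] is inserted word-finally. /suffevodowhundes/ → suffevodowhundese.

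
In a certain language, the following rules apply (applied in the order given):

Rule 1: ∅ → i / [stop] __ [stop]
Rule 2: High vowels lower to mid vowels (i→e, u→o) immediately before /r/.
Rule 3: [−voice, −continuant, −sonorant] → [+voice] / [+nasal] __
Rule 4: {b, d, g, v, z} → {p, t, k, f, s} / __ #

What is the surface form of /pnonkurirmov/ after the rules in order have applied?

pnongorermof

Rule 1 (stop-cluster i-epenthesis): no segment meets the environment; /pnonkurirmov/ is unchanged.
Rule 2 (pre-rhotic lowering): /u/ is a high vowel immediately before /r/, so it lowers to [o]. /i/ is a high vowel immediately before /r/, so it lowers to [e]. /pnonkurirmov/ → pnonkorermov.
Rule 3 (post-nasal voicing): /k/ is a voiceless stop immediately after the nasal /n/, so it voices to [g]. /pnonkorermov/ → pnongorermov.
Rule 4 (final devoicing): /v/ is a voiced obstruent in word-final position, so it devoices to [f]. /pnongorermov/ → pnongorermof.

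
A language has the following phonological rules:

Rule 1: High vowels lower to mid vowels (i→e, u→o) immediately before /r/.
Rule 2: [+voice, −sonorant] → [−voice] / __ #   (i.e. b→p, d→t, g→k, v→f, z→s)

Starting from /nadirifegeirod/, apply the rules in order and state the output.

Rule 1 (pre-rhotic lowering): /i/ is a high vowel immediately before /r/, so it lowers to [e]. /i/ is a high vowel immediately before /r/, so it lowers to [e]. /nadirifegeirod/ → naderifegeerod.
Rule 2 (final devoicing): /d/ is a voiced obstruent in word-final position, so it devoices to [t]. /naderifegeerod/ → naderifegeerot.

naderifegeerot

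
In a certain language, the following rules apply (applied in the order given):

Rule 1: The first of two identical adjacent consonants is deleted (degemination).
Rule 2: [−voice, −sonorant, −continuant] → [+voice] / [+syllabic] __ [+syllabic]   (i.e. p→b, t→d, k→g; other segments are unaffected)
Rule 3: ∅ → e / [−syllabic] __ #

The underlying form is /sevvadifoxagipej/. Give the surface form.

sevadifoxagibeje

Rule 1 (degemination): /vv/ is a geminate; the first /v/ deletes. /sevvadifoxagipej/ → sevadifoxagipej.
Rule 2 (intervocalic voicing): /p/ is a voiceless stop between vowels /i/ and /e/, so it voices to [b]. /sevadifoxagipej/ → sevadifoxagibej.
Rule 3 (final e-epenthesis): the form ends in the consonant /j/, so [e] is inserted word-finally. /sevadifoxagibej/ → sevadifoxagibeje.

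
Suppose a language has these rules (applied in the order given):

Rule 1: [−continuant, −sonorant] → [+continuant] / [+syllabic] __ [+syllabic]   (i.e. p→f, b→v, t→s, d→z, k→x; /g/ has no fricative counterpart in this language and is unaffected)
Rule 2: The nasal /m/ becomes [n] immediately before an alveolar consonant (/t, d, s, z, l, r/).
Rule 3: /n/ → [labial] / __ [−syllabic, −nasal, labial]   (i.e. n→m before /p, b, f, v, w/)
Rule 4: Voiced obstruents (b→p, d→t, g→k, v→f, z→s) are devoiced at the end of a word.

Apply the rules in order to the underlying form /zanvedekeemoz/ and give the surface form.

zamvezexeemos

Rule 1 (intervocalic spirantization): /d/ is a stop between vowels /e/ and /e/, so it spirantizes to the fricative [z]. /k/ is a stop between vowels /e/ and /e/, so it spirantizes to the fricative [x]. /zanvedekeemoz/ → zanvezexeemoz.
Rule 2 (nasal place assimilation): no segment meets the environment; /zanvezexeemoz/ is unchanged.
Rule 3 (nasal place assimilation): /n/ precedes the labial consonant /v/, so it assimilates in place to [m]. /zanvezexeemoz/ → zamvezexeemoz.
Rule 4 (final devoicing): /z/ is a voiced obstruent in word-final position, so it devoices to [s]. /zamvezexeemoz/ → zamvezexeemos.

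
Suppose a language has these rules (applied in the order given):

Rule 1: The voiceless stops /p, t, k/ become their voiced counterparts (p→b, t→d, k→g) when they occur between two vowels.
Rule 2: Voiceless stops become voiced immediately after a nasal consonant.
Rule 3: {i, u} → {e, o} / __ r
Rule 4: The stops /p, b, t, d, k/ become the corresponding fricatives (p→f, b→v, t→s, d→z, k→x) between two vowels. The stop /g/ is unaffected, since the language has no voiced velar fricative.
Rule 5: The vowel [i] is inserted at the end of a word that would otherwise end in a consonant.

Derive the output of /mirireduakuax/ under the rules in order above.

mererezuaguaxi

Rule 1 (intervocalic voicing): /k/ is a voiceless stop between vowels /a/ and /u/, so it voices to [g]. /mirireduakuax/ → mirireduaguax.
Rule 2 (post-nasal voicing): no segment meets the environment; /mirireduaguax/ is unchanged.
Rule 3 (pre-rhotic lowering): /i/ is a high vowel immediately before /r/, so it lowers to [e]. /i/ is a high vowel immediately before /r/, so it lowers to [e]. /mirireduaguax/ → merereduaguax.
Rule 4 (intervocalic spirantization): /d/ is a stop between vowels /e/ and /u/, so it spirantizes to the fricative [z]. /merereduaguax/ → mererezuaguax.
Rule 5 (final i-epenthesis): the form ends in the consonant /x/, so [i] is inserted word-finally. /mererezuaguax/ → mererezuaguaxi.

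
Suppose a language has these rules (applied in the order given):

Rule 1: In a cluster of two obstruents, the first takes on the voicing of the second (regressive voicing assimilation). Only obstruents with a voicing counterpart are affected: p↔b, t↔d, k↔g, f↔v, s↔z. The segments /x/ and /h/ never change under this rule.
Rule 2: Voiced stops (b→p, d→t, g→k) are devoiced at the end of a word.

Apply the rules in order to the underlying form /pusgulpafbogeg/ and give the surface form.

Rule 1 (regressive voicing assimilation): /s/ precedes the voiced obstruent /g/, so it voices to [z] by assimilation. /f/ precedes the voiced obstruent /b/, so it voices to [v] by assimilation. /pusgulpafbogeg/ → puzgulpavbogeg.
Rule 2 (final devoicing): /g/ is a voiced stop in word-final position, so it devoices to [k]. /puzgulpavbogeg/ → puzgulpavbogek.

puzgulpavbogek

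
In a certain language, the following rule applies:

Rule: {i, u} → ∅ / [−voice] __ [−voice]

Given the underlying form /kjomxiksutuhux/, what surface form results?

kjomxksthx

/i/ is a high vowel flanked by voiceless consonants /x/ and /k/, so it deletes.
/u/ is a high vowel flanked by voiceless consonants /s/ and /t/, so it deletes.
/u/ is a high vowel flanked by voiceless consonants /t/ and /h/, so it deletes.
/u/ is a high vowel flanked by voiceless consonants /h/ and /x/, so it deletes.
Surface form: [kjomxksthx].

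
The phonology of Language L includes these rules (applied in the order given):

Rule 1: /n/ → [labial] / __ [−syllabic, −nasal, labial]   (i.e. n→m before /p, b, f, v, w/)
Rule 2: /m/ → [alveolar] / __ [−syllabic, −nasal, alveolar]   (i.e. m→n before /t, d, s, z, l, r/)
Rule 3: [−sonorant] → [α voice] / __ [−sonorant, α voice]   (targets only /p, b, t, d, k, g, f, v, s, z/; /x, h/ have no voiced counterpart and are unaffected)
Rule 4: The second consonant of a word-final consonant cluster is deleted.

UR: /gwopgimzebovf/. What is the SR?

gwobginzebof

Rule 1 (nasal place assimilation): no segment meets the environment; /gwopgimzebovf/ is unchanged.
Rule 2 (nasal place assimilation): /m/ precedes the alveolar consonant /z/, so it assimilates in place to [n]. /gwopgimzebovf/ → gwopginzebovf.
Rule 3 (regressive voicing assimilation): /p/ precedes the voiced obstruent /g/, so it voices to [b] by assimilation. /v/ precedes the voiceless obstruent /f/, so it devoices to [f] by assimilation. /gwopginzebovf/ → gwobginzeboff.
Rule 4 (final cluster simplification): /f/ is the second consonant of a word-final cluster /ff/, so it deletes. /gwobginzeboff/ → gwobginzebof.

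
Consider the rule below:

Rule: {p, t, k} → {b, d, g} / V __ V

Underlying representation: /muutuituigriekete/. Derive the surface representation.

muuduiduigriegede

/t/ is a voiceless stop between vowels /u/ and /u/, so it voices to [d].
/t/ is a voiceless stop between vowels /i/ and /u/, so it voices to [d].
/k/ is a voiceless stop between vowels /e/ and /e/, so it voices to [g].
/t/ is a voiceless stop between vowels /e/ and /e/, so it voices to [d].
Surface form: [muuduiduigriegede].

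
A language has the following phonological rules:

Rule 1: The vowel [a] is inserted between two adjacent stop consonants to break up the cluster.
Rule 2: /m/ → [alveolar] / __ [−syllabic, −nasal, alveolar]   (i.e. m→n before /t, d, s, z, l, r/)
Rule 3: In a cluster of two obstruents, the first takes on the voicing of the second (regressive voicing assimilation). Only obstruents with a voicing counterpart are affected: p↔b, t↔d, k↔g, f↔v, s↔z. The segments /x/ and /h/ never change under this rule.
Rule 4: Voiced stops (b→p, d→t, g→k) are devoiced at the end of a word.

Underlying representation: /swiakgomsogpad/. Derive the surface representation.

swiakagonsogapat

Rule 1 (stop-cluster a-epenthesis): /k/ and /g/ form a stop–stop cluster, so [a] is inserted between them. /g/ and /p/ form a stop–stop cluster, so [a] is inserted between them. /swiakgomsogpad/ → swiakagomsogapad.
Rule 2 (nasal place assimilation): /m/ precedes the alveolar consonant /s/, so it assimilates in place to [n]. /swiakagomsogapad/ → swiakagonsogapad.
Rule 3 (regressive voicing assimilation): no segment meets the environment; /swiakagonsogapad/ is unchanged.
Rule 4 (final devoicing): /d/ is a voiced stop in word-final position, so it devoices to [t]. /swiakagonsogapad/ → swiakagonsogapat.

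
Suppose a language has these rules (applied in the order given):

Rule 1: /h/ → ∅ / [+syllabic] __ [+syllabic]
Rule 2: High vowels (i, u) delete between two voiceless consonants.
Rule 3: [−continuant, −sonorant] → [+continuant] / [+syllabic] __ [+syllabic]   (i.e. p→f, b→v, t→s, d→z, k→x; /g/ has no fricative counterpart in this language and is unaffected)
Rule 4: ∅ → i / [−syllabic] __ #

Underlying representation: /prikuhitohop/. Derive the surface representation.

Rule 1 (intervocalic h-deletion): /h/ occurs between vowels /u/ and /i/, so it deletes. /h/ occurs between vowels /o/ and /o/, so it deletes. /prikuhitohop/ → prikuitoop.
Rule 2 (high vowel syncope): no segment meets the environment; /prikuitoop/ is unchanged.
Rule 3 (intervocalic spirantization): /k/ is a stop between vowels /i/ and /u/, so it spirantizes to the fricative [x]. /t/ is a stop between vowels /i/ and /o/, so it spirantizes to the fricative [s]. /prikuitoop/ → prixuisoop.
Rule 4 (final i-epenthesis): the form ends in the consonant /p/, so [i] is inserted word-finally. /prixuisoop/ → prixuisoopi.

prixuisoopi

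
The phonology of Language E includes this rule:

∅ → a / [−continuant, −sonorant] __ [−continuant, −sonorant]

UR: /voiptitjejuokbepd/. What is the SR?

voipatitjejuokabepad

/p/ and /t/ form a stop–stop cluster, so [a] is inserted between them.
/k/ and /b/ form a stop–stop cluster, so [a] is inserted between them.
/p/ and /d/ form a stop–stop cluster, so [a] is inserted between them.
Surface form: [voipatitjejuokabepad].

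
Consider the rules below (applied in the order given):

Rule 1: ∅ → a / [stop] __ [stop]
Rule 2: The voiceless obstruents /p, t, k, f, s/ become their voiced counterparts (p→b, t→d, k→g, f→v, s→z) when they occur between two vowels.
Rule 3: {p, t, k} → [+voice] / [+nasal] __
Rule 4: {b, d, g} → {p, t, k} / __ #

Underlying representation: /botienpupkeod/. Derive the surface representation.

bodienbubageot

Rule 1 (stop-cluster a-epenthesis): /p/ and /k/ form a stop–stop cluster, so [a] is inserted between them. /botienpupkeod/ → botienpupakeod.
Rule 2 (intervocalic voicing): /t/ is a voiceless obstruent between vowels /o/ and /i/, so it voices to [d]. /p/ is a voiceless obstruent between vowels /u/ and /a/, so it voices to [b]. /k/ is a voiceless obstruent between vowels /a/ and /e/, so it voices to [g]. /botienpupakeod/ → bodienpubageod.
Rule 3 (post-nasal voicing): /p/ is a voiceless stop immediately after the nasal /n/, so it voices to [b]. /bodienpubageod/ → bodienbubageod.
Rule 4 (final devoicing): /d/ is a voiced stop in word-final position, so it devoices to [t]. /bodienbubageod/ → bodienbubageot.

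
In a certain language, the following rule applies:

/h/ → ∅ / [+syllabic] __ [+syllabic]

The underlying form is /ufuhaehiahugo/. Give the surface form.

ufuaeiaugo

/h/ occurs between vowels /u/ and /a/, so it deletes.
/h/ occurs between vowels /e/ and /i/, so it deletes.
/h/ occurs between vowels /a/ and /u/, so it deletes.
Surface form: [ufuaeiaugo].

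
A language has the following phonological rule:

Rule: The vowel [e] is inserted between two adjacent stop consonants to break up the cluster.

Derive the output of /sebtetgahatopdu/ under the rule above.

sebetetegahatopedu

/b/ and /t/ form a stop–stop cluster, so [e] is inserted between them.
/t/ and /g/ form a stop–stop cluster, so [e] is inserted between them.
/p/ and /d/ form a stop–stop cluster, so [e] is inserted between them.
Surface form: [sebetetegahatopedu].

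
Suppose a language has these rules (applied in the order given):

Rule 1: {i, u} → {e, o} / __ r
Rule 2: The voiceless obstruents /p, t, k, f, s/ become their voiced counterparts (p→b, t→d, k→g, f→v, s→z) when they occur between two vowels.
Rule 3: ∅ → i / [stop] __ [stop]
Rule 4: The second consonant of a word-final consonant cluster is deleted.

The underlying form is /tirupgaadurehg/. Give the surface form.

terupigaadoreh

Rule 1 (pre-rhotic lowering): /i/ is a high vowel immediately before /r/, so it lowers to [e]. /u/ is a high vowel immediately before /r/, so it lowers to [o]. /tirupgaadurehg/ → terupgaadorehg.
Rule 2 (intervocalic voicing): no segment meets the environment; /terupgaadorehg/ is unchanged.
Rule 3 (stop-cluster i-epenthesis): /p/ and /g/ form a stop–stop cluster, so [i] is inserted between them. /terupgaadorehg/ → terupigaadorehg.
Rule 4 (final cluster simplification): /g/ is the second consonant of a word-final cluster /hg/, so it deletes. /terupigaadorehg/ → terupigaadoreh.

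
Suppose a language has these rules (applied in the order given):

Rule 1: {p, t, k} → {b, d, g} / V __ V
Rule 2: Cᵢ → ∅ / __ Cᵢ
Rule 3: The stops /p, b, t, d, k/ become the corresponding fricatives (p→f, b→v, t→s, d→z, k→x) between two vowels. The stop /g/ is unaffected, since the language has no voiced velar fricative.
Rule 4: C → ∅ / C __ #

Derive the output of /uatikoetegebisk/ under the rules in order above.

uazigoezegevis

Rule 1 (intervocalic voicing): /t/ is a voiceless stop between vowels /a/ and /i/, so it voices to [d]. /k/ is a voiceless stop between vowels /i/ and /o/, so it voices to [g]. /t/ is a voiceless stop between vowels /e/ and /e/, so it voices to [d]. /uatikoetegebisk/ → uadigoedegebisk.
Rule 2 (degemination): no segment meets the environment; /uadigoedegebisk/ is unchanged.
Rule 3 (intervocalic spirantization): /d/ is a stop between vowels /a/ and /i/, so it spirantizes to the fricative [z]. /d/ is a stop between vowels /e/ and /e/, so it spirantizes to the fricative [z]. /b/ is a stop between vowels /e/ and /i/, so it spirantizes to the fricative [v]. /uadigoedegebisk/ → uazigoezegevisk.
Rule 4 (final cluster simplification): /k/ is the second consonant of a word-final cluster /sk/, so it deletes. /uazigoezegevisk/ → uazigoezegevis.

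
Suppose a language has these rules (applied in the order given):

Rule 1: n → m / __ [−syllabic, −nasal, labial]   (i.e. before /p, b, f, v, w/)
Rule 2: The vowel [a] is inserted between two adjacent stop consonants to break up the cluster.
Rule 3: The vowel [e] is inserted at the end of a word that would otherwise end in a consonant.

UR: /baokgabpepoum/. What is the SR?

baokagabapepoume

Rule 1 (nasal place assimilation): no segment meets the environment; /baokgabpepoum/ is unchanged.
Rule 2 (stop-cluster a-epenthesis): /k/ and /g/ form a stop–stop cluster, so [a] is inserted between them. /b/ and /p/ form a stop–stop cluster, so [a] is inserted between them. /baokgabpepoum/ → baokagabapepoum.
Rule 3 (final e-epenthesis): the form ends in the consonant /m/, so [e] is inserted word-finally. /baokagabapepoum/ → baokagabapepoume.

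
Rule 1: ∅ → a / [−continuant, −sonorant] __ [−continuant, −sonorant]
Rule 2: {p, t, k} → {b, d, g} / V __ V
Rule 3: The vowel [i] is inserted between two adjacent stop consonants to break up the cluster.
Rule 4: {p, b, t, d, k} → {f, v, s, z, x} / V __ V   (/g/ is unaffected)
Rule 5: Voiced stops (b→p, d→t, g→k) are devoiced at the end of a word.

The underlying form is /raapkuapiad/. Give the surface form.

Rule 1 (stop-cluster a-epenthesis): /p/ and /k/ form a stop–stop cluster, so [a] is inserted between them. /raapkuapiad/ → raapakuapiad.
Rule 2 (intervocalic voicing): /p/ is a voiceless stop between vowels /a/ and /a/, so it voices to [b]. /k/ is a voiceless stop between vowels /a/ and /u/, so it voices to [g]. /p/ is a voiceless stop between vowels /a/ and /i/, so it voices to [b]. /raapakuapiad/ → raabaguabiad.
Rule 3 (stop-cluster i-epenthesis): no segment meets the environment; /raabaguabiad/ is unchanged.
Rule 4 (intervocalic spirantization): /b/ is a stop between vowels /a/ and /a/, so it spirantizes to the fricative [v]. /b/ is a stop between vowels /a/ and /i/, so it spirantizes to the fricative [v]. /raabaguabiad/ → raavaguaviad.
Rule 5 (final devoicing): /d/ is a voiced stop in word-final position, so it devoices to [t]. /raavaguaviad/ → raavaguaviat.

raavaguaviat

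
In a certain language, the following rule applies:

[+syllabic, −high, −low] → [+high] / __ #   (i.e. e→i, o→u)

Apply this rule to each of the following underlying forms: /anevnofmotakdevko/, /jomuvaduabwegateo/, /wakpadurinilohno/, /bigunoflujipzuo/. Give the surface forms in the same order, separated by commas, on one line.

/anevnofmotakdevko/: /o/ is a mid vowel in word-final position, so it raises to [u]. → [anevnofmotakdevku].
/jomuvaduabwegateo/: /o/ is a mid vowel in word-final position, so it raises to [u]. → [jomuvaduabwegateu].
/wakpadurinilohno/: /o/ is a mid vowel in word-final position, so it raises to [u]. → [wakpadurinilohnu].
/bigunoflujipzuo/: /o/ is a mid vowel in word-final position, so it raises to [u]. → [bigunoflujipzuu].

anevnofmotakdevku, jomuvaduabwegateu, wakpadurinilohnu, bigunoflujipzuu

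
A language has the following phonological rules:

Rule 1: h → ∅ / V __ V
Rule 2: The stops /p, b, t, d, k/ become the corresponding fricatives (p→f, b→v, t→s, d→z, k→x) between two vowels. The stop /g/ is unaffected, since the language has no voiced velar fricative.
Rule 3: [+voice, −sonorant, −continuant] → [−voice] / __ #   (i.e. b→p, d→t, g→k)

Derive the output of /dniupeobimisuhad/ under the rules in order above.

dniufeovimisuat

Rule 1 (intervocalic h-deletion): /h/ occurs between vowels /u/ and /a/, so it deletes. /dniupeobimisuhad/ → dniupeobimisuad.
Rule 2 (intervocalic spirantization): /p/ is a stop between vowels /u/ and /e/, so it spirantizes to the fricative [f]. /b/ is a stop between vowels /o/ and /i/, so it spirantizes to the fricative [v]. /dniupeobimisuad/ → dniufeovimisuad.
Rule 3 (final devoicing): /d/ is a voiced stop in word-final position, so it devoices to [t]. /dniufeovimisuad/ → dniufeovimisuat.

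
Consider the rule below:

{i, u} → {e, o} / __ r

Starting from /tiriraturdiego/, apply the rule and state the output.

/i/ is a high vowel immediately before /r/, so it lowers to [e].
/i/ is a high vowel immediately before /r/, so it lowers to [e].
/u/ is a high vowel immediately before /r/, so it lowers to [o].
The other instance of /i/ does not occur in the required environment and remains unchanged.
Surface form: [tereratordiego].

tereratordiego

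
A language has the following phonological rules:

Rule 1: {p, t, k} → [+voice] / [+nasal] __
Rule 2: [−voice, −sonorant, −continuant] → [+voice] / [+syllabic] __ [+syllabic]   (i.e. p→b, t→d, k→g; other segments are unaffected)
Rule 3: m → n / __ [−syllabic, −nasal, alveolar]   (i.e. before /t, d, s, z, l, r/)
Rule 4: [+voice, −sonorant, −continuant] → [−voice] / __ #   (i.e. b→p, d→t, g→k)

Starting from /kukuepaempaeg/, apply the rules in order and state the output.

kuguebaembaek

Rule 1 (post-nasal voicing): /p/ is a voiceless stop immediately after the nasal /m/, so it voices to [b]. /kukuepaempaeg/ → kukuepaembaeg.
Rule 2 (intervocalic voicing): /k/ is a voiceless stop between vowels /u/ and /u/, so it voices to [g]. /p/ is a voiceless stop between vowels /e/ and /a/, so it voices to [b]. /kukuepaembaeg/ → kuguebaembaeg.
Rule 3 (nasal place assimilation): no segment meets the environment; /kuguebaembaeg/ is unchanged.
Rule 4 (final devoicing): /g/ is a voiced stop in word-final position, so it devoices to [k]. /kuguebaembaeg/ → kuguebaembaek.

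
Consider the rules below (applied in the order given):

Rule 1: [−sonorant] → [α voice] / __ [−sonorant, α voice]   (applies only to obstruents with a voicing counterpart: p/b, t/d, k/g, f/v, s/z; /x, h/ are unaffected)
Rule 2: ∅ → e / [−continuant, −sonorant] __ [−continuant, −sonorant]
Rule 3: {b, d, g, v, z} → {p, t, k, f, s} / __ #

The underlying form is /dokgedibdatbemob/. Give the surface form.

Rule 1 (regressive voicing assimilation): /k/ precedes the voiced obstruent /g/, so it voices to [g] by assimilation. /t/ precedes the voiced obstruent /b/, so it voices to [d] by assimilation. /dokgedibdatbemob/ → doggedibdadbemob.
Rule 2 (stop-cluster e-epenthesis): /g/ and /g/ form a stop–stop cluster, so [e] is inserted between them. /b/ and /d/ form a stop–stop cluster, so [e] is inserted between them. /d/ and /b/ form a stop–stop cluster, so [e] is inserted between them. /doggedibdadbemob/ → dogegedibedadebemob.
Rule 3 (final devoicing): /b/ is a voiced obstruent in word-final position, so it devoices to [p]. /dogegedibedadebemob/ → dogegedibedadebemop.

dogegedibedadebemop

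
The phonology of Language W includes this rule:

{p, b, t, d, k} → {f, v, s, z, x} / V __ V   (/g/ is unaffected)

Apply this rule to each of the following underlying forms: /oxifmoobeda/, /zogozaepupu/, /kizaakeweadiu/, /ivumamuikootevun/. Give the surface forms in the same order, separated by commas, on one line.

/oxifmoobeda/: /b/ is a stop between vowels /o/ and /e/, so it spirantizes to the fricative [v]. /d/ is a stop between vowels /e/ and /a/, so it spirantizes to the fricative [z]. → [oxifmooveza].
/zogozaepupu/: /p/ is a stop between vowels /e/ and /u/, so it spirantizes to the fricative [f]. /p/ is a stop between vowels /u/ and /u/, so it spirantizes to the fricative [f]. → [zogozaefufu].
/kizaakeweadiu/: /k/ is a stop between vowels /a/ and /e/, so it spirantizes to the fricative [x]. /d/ is a stop between vowels /a/ and /i/, so it spirantizes to the fricative [z]. → [kizaaxeweaziu].
/ivumamuikootevun/: /k/ is a stop between vowels /i/ and /o/, so it spirantizes to the fricative [x]. /t/ is a stop between vowels /o/ and /e/, so it spirantizes to the fricative [s]. → [ivumamuixoosevun].

oxifmooveza, zogozaefufu, kizaaxeweaziu, ivumamuixoosevun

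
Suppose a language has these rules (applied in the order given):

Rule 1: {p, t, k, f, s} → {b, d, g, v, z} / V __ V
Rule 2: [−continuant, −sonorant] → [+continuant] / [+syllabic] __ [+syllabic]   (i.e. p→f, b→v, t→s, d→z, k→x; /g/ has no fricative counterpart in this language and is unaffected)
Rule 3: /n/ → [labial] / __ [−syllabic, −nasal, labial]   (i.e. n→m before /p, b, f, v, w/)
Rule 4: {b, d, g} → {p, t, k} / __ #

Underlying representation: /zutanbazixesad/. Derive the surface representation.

zuzambazixezat

Rule 1 (intervocalic voicing): /t/ is a voiceless obstruent between vowels /u/ and /a/, so it voices to [d]. /s/ is a voiceless obstruent between vowels /e/ and /a/, so it voices to [z]. /zutanbazixesad/ → zudanbazixezad.
Rule 2 (intervocalic spirantization): /d/ is a stop between vowels /u/ and /a/, so it spirantizes to the fricative [z]. /zudanbazixezad/ → zuzanbazixezad.
Rule 3 (nasal place assimilation): /n/ precedes the labial consonant /b/, so it assimilates in place to [m]. /zuzanbazixezad/ → zuzambazixezad.
Rule 4 (final devoicing): /d/ is a voiced stop in word-final position, so it devoices to [t]. /zuzambazixezad/ → zuzambazixezat.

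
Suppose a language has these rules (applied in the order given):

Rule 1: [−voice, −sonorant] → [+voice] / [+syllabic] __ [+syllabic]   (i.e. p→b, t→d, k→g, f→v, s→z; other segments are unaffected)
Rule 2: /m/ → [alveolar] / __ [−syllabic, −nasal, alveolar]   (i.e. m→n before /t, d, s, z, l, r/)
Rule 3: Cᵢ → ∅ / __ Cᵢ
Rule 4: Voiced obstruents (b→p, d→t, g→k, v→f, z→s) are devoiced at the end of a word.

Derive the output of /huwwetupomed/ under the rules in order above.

huwedubomet

Rule 1 (intervocalic voicing): /t/ is a voiceless obstruent between vowels /e/ and /u/, so it voices to [d]. /p/ is a voiceless obstruent between vowels /u/ and /o/, so it voices to [b]. /huwwetupomed/ → huwwedubomed.
Rule 2 (nasal place assimilation): no segment meets the environment; /huwwedubomed/ is unchanged.
Rule 3 (degemination): /ww/ is a geminate; the first /w/ deletes. /huwwedubomed/ → huwedubomed.
Rule 4 (final devoicing): /d/ is a voiced obstruent in word-final position, so it devoices to [t]. /huwedubomed/ → huwedubomet.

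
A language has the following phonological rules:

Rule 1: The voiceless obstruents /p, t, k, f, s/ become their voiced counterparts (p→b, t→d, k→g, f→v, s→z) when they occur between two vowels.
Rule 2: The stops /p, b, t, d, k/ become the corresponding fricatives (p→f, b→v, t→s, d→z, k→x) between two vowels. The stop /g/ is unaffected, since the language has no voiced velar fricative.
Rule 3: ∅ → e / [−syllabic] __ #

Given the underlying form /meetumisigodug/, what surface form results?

Rule 1 (intervocalic voicing): /t/ is a voiceless obstruent between vowels /e/ and /u/, so it voices to [d]. /s/ is a voiceless obstruent between vowels /i/ and /i/, so it voices to [z]. /meetumisigodug/ → meedumizigodug.
Rule 2 (intervocalic spirantization): /d/ is a stop between vowels /e/ and /u/, so it spirantizes to the fricative [z]. /d/ is a stop between vowels /o/ and /u/, so it spirantizes to the fricative [z]. /meedumizigodug/ → meezumizigozug.
Rule 3 (final e-epenthesis): the form ends in the consonant /g/, so [e] is inserted word-finally. /meezumizigozug/ → meezumizigozuge.

meezumizigozuge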